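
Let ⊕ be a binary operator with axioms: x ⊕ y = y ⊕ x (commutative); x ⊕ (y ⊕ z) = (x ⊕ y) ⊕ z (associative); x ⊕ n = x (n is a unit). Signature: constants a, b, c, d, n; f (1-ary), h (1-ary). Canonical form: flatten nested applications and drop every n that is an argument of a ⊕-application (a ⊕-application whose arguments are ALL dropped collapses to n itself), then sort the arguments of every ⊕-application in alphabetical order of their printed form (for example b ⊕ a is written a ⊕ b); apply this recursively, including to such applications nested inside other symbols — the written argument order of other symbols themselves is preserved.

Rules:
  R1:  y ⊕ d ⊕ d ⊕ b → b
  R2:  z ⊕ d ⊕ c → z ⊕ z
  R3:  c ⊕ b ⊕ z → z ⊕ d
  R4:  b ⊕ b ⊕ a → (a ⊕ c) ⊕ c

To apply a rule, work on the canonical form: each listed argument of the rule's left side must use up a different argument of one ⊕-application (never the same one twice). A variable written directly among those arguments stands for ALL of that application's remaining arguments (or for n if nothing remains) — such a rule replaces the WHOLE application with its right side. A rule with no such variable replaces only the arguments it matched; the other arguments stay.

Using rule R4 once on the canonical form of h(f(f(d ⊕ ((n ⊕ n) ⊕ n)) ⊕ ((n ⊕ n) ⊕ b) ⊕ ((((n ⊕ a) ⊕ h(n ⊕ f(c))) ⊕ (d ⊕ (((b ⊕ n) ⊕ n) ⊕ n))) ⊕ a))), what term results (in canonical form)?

Answer: h(f(a ⊕ a ⊕ c ⊕ c ⊕ d ⊕ f(d) ⊕ h(f(c))))

Derivation:
Canonical form:  h(f(a ⊕ a ⊕ b ⊕ b ⊕ d ⊕ f(d) ⊕ h(f(c))))
R4 matches:  uses a, b, b
Giving:  h(f(a ⊕ a ⊕ c ⊕ c ⊕ d ⊕ f(d) ⊕ h(f(c))))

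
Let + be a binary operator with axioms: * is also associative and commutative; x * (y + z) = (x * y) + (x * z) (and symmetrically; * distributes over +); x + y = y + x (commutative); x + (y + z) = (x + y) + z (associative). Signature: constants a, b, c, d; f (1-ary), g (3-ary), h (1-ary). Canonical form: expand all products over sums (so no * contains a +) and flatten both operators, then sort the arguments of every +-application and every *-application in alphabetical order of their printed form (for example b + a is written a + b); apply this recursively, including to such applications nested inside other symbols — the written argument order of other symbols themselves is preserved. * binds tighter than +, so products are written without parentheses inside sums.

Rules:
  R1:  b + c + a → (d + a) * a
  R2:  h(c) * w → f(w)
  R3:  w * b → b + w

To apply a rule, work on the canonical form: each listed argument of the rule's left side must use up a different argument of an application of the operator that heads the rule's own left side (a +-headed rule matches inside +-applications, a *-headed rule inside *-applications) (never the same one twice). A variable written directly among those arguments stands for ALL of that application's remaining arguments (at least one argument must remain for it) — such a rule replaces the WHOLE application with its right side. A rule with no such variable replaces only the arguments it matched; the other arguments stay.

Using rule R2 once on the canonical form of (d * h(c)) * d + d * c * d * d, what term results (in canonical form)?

Canonical form:  c * d * d * d + d * d * h(c)
Apply R2:  consuming h(c);  w := d * d
The variable takes the whole remainder — replace the entire application.
Giving:  c * d * d * d + f(d * d)

Answer: c * d * d * d + f(d * d)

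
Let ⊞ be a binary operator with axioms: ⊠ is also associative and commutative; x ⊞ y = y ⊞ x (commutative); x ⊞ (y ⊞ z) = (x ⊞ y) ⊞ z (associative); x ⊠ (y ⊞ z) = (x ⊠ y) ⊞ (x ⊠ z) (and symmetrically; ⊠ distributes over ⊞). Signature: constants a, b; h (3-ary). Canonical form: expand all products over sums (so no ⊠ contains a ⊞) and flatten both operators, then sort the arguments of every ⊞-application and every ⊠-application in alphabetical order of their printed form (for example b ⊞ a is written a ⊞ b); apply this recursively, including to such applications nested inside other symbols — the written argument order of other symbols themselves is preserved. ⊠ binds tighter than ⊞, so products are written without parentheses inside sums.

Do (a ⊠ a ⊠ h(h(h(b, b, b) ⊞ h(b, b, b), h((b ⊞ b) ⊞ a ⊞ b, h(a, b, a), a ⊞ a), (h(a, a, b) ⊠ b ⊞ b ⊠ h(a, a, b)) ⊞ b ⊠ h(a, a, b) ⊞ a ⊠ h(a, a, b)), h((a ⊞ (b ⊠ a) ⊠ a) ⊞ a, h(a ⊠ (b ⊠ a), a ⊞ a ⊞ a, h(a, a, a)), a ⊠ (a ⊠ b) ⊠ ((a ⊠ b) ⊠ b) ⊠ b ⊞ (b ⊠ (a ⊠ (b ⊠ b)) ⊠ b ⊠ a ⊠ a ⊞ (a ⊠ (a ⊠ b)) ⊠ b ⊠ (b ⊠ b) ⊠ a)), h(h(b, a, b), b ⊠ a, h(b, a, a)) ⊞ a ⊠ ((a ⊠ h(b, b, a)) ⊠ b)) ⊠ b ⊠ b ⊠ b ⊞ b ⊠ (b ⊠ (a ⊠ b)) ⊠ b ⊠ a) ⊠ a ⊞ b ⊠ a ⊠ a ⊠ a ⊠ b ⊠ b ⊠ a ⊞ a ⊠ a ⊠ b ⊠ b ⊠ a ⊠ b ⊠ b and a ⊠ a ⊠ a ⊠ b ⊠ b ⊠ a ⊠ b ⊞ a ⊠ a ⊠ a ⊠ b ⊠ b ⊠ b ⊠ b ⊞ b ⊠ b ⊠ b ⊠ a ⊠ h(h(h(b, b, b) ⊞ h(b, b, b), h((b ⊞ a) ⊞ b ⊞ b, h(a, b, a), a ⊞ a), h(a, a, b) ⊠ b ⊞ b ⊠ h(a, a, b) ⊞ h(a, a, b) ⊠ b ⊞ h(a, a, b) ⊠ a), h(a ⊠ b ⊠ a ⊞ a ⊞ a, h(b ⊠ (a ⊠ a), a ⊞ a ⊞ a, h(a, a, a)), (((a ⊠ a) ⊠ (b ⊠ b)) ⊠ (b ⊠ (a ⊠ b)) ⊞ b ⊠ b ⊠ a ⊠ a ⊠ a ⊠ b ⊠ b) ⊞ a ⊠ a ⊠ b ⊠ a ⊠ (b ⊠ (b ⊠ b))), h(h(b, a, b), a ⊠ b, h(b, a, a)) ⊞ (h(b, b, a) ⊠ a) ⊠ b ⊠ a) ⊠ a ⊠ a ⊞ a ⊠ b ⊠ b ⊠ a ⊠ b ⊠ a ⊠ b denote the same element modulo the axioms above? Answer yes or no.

Answer: yes — both canonical forms are a ⊠ a ⊠ a ⊠ a ⊠ b ⊠ b ⊠ b ⊞ a ⊠ a ⊠ a ⊠ b ⊠ b ⊠ b ⊠ b ⊞ a ⊠ a ⊠ a ⊠ b ⊠ b ⊠ b ⊠ b ⊞ a ⊠ a ⊠ a ⊠ b ⊠ b ⊠ b ⊠ h(h(h(b, b, b) ⊞ h(b, b, b), h(a ⊞ b ⊞ b ⊞ b, h(a, b, a), a ⊞ a), a ⊠ h(a, a, b) ⊞ b ⊠ h(a, a, b) ⊞ b ⊠ h(a, a, b) ⊞ b ⊠ h(a, a, b)), h(a ⊞ a ⊞ a ⊠ a ⊠ b, h(a ⊠ a ⊠ b, a ⊞ a ⊞ a, h(a, a, a)), a ⊠ a ⊠ a ⊠ b ⊠ b ⊠ b ⊠ b ⊞ a ⊠ a ⊠ a ⊠ b ⊠ b ⊠ b ⊠ b ⊞ a ⊠ a ⊠ a ⊠ b ⊠ b ⊠ b ⊠ b), a ⊠ a ⊠ b ⊠ h(b, b, a) ⊞ h(h(b, a, b), a ⊠ b, h(b, a, a)))

Derivation:
Left:  (a ⊠ a ⊠ h(h(h(b, b, b) ⊞ h(b, b, b), h((b ⊞ b) ⊞ a ⊞ b, h(a, b, a), a ⊞ a), (h(a, a, b) ⊠ b ⊞ b ⊠ h(a, a, b)) ⊞ b ⊠ h(a, a, b) ⊞ a ⊠ h(a, a, b)), h((a ⊞ (b ⊠ a) ⊠ a) ⊞ a, h(a ⊠ (b ⊠ a), a ⊞ a ⊞ a, h(a, a, a)), a ⊠ (a ⊠ b) ⊠ ((a ⊠ b) ⊠ b) ⊠ b ⊞ (b ⊠ (a ⊠ (b ⊠ b)) ⊠ b ⊠ a ⊠ a ⊞ (a ⊠ (a ⊠ b)) ⊠ b ⊠ (b ⊠ b) ⊠ a)), h(h(b, a, b), b ⊠ a, h(b, a, a)) ⊞ a ⊠ ((a ⊠ h(b, b, a)) ⊠ b)) ⊠ b ⊠ b ⊠ b ⊞ b ⊠ (b ⊠ (a ⊠ b)) ⊠ b ⊠ a) ⊠ a ⊞ b ⊠ a ⊠ a ⊠ a ⊠ b ⊠ b ⊠ a ⊞ a ⊠ a ⊠ b ⊠ b ⊠ a ⊠ b ⊠ b
  Expand products over sums:  a ⊠ a ⊠ a ⊠ b ⊠ b ⊠ b ⊠ h(h(h(b, b, b) ⊞ h(b, b, b), h(a ⊞ b ⊞ b ⊞ b, h(a, b, a), a ⊞ a), a ⊠ h(a, a, b) ⊞ b ⊠ h(a, a, b) ⊞ b ⊠ h(a, a, b) ⊞ b ⊠ h(a, a, b)), h(a ⊞ a ⊞ a ⊠ a ⊠ b, h(a ⊠ a ⊠ b, a ⊞ a ⊞ a, h(a, a, a)), a ⊠ a ⊠ a ⊠ b ⊠ b ⊠ b ⊠ b ⊞ a ⊠ a ⊠ a ⊠ b ⊠ b ⊠ b ⊠ b ⊞ a ⊠ a ⊠ a ⊠ b ⊠ b ⊠ b ⊠ b), a ⊠ a ⊠ b ⊠ h(b, b, a) ⊞ h(h(b, a, b), a ⊠ b, h(b, a, a))) ⊞ a ⊠ a ⊠ a ⊠ b ⊠ b ⊠ b ⊠ b ⊞ a ⊠ a ⊠ a ⊠ a ⊠ b ⊠ b ⊠ b ⊞ a ⊠ a ⊠ a ⊠ b ⊠ b ⊠ b ⊠ b
  Sort arguments:  a ⊠ a ⊠ a ⊠ a ⊠ b ⊠ b ⊠ b ⊞ a ⊠ a ⊠ a ⊠ b ⊠ b ⊠ b ⊠ b ⊞ a ⊠ a ⊠ a ⊠ b ⊠ b ⊠ b ⊠ b ⊞ a ⊠ a ⊠ a ⊠ b ⊠ b ⊠ b ⊠ h(h(h(b, b, b) ⊞ h(b, b, b), h(a ⊞ b ⊞ b ⊞ b, h(a, b, a), a ⊞ a), a ⊠ h(a, a, b) ⊞ b ⊠ h(a, a, b) ⊞ b ⊠ h(a, a, b) ⊞ b ⊠ h(a, a, b)), h(a ⊞ a ⊞ a ⊠ a ⊠ b, h(a ⊠ a ⊠ b, a ⊞ a ⊞ a, h(a, a, a)), a ⊠ a ⊠ a ⊠ b ⊠ b ⊠ b ⊠ b ⊞ a ⊠ a ⊠ a ⊠ b ⊠ b ⊠ b ⊠ b ⊞ a ⊠ a ⊠ a ⊠ b ⊠ b ⊠ b ⊠ b), a ⊠ a ⊠ b ⊠ h(b, b, a) ⊞ h(h(b, a, b), a ⊠ b, h(b, a, a)))
Right:  a ⊠ a ⊠ a ⊠ b ⊠ b ⊠ a ⊠ b ⊞ a ⊠ a ⊠ a ⊠ b ⊠ b ⊠ b ⊠ b ⊞ b ⊠ b ⊠ b ⊠ a ⊠ h(h(h(b, b, b) ⊞ h(b, b, b), h((b ⊞ a) ⊞ b ⊞ b, h(a, b, a), a ⊞ a), h(a, a, b) ⊠ b ⊞ b ⊠ h(a, a, b) ⊞ h(a, a, b) ⊠ b ⊞ h(a, a, b) ⊠ a), h(a ⊠ b ⊠ a ⊞ a ⊞ a, h(b ⊠ (a ⊠ a), a ⊞ a ⊞ a, h(a, a, a)), (((a ⊠ a) ⊠ (b ⊠ b)) ⊠ (b ⊠ (a ⊠ b)) ⊞ b ⊠ b ⊠ a ⊠ a ⊠ a ⊠ b ⊠ b) ⊞ a ⊠ a ⊠ b ⊠ a ⊠ (b ⊠ (b ⊠ b))), h(h(b, a, b), a ⊠ b, h(b, a, a)) ⊞ (h(b, b, a) ⊠ a) ⊠ b ⊠ a) ⊠ a ⊠ a ⊞ a ⊠ b ⊠ b ⊠ a ⊠ b ⊠ a ⊠ b
  Un-nest:  a ⊠ a ⊠ a ⊠ a ⊠ b ⊠ b ⊠ b ⊞ a ⊠ a ⊠ a ⊠ b ⊠ b ⊠ b ⊠ b ⊞ a ⊠ a ⊠ a ⊠ b ⊠ b ⊠ b ⊠ h(h(h(b, b, b) ⊞ h(b, b, b), h(a ⊞ b ⊞ b ⊞ b, h(a, b, a), a ⊞ a), a ⊠ h(a, a, b) ⊞ b ⊠ h(a, a, b) ⊞ b ⊠ h(a, a, b) ⊞ b ⊠ h(a, a, b)), h(a ⊞ a ⊞ a ⊠ a ⊠ b, h(a ⊠ a ⊠ b, a ⊞ a ⊞ a, h(a, a, a)), a ⊠ a ⊠ a ⊠ b ⊠ b ⊠ b ⊠ b ⊞ a ⊠ a ⊠ a ⊠ b ⊠ b ⊠ b ⊠ b ⊞ a ⊠ a ⊠ a ⊠ b ⊠ b ⊠ b ⊠ b), a ⊠ a ⊠ b ⊠ h(b, b, a) ⊞ h(h(b, a, b), a ⊠ b, h(b, a, a))) ⊞ a ⊠ a ⊠ a ⊠ b ⊠ b ⊠ b ⊠ b
  Order the arguments:  a ⊠ a ⊠ a ⊠ a ⊠ b ⊠ b ⊠ b ⊞ a ⊠ a ⊠ a ⊠ b ⊠ b ⊠ b ⊠ b ⊞ a ⊠ a ⊠ a ⊠ b ⊠ b ⊠ b ⊠ b ⊞ a ⊠ a ⊠ a ⊠ b ⊠ b ⊠ b ⊠ h(h(h(b, b, b) ⊞ h(b, b, b), h(a ⊞ b ⊞ b ⊞ b, h(a, b, a), a ⊞ a), a ⊠ h(a, a, b) ⊞ b ⊠ h(a, a, b) ⊞ b ⊠ h(a, a, b) ⊞ b ⊠ h(a, a, b)), h(a ⊞ a ⊞ a ⊠ a ⊠ b, h(a ⊠ a ⊠ b, a ⊞ a ⊞ a, h(a, a, a)), a ⊠ a ⊠ a ⊠ b ⊠ b ⊠ b ⊠ b ⊞ a ⊠ a ⊠ a ⊠ b ⊠ b ⊠ b ⊠ b ⊞ a ⊠ a ⊠ a ⊠ b ⊠ b ⊠ b ⊠ b), a ⊠ a ⊠ b ⊠ h(b, b, a) ⊞ h(h(b, a, b), a ⊠ b, h(b, a, a)))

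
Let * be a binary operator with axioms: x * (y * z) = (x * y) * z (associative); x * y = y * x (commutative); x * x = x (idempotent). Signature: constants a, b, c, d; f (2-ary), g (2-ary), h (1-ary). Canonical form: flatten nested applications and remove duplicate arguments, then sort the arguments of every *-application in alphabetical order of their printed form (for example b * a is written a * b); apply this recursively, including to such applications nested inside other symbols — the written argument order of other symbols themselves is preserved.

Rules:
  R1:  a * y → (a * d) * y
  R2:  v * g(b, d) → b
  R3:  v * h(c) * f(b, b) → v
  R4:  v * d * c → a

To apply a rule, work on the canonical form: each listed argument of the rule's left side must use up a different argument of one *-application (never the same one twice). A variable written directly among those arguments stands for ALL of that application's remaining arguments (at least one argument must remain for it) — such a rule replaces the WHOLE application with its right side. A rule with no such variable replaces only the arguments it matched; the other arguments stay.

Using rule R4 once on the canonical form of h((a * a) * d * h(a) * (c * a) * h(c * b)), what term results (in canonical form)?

Canonical form:  h(a * c * d * h(a) * h(b * c))
Apply R4:  consuming c, d;  v := a * h(a) * h(b * c)
The variable takes the whole remainder — replace the entire application.
Giving:  h(a)

Answer: h(a)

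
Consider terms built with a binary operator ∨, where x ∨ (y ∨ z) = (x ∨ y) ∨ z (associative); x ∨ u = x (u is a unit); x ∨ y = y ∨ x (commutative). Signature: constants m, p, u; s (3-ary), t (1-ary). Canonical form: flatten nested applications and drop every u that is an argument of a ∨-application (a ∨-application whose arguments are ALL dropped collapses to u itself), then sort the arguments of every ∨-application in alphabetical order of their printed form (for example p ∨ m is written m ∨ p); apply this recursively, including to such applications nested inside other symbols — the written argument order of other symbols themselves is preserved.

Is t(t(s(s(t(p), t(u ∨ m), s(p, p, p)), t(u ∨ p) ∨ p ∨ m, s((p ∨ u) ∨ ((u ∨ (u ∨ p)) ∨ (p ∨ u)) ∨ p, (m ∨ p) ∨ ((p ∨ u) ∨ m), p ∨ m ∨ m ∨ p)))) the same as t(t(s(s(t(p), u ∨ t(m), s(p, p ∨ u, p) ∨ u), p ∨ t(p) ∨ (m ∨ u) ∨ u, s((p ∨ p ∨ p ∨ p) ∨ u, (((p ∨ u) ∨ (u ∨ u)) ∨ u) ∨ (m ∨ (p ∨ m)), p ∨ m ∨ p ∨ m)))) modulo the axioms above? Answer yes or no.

Answer: yes — both canonical forms are t(t(s(s(t(p), t(m), s(p, p, p)), m ∨ p ∨ t(p), s(p ∨ p ∨ p ∨ p, m ∨ m ∨ p ∨ p, m ∨ m ∨ p ∨ p))))

Derivation:
Left:  t(t(s(s(t(p), t(u ∨ m), s(p, p, p)), t(u ∨ p) ∨ p ∨ m, s((p ∨ u) ∨ ((u ∨ (u ∨ p)) ∨ (p ∨ u)) ∨ p, (m ∨ p) ∨ ((p ∨ u) ∨ m), p ∨ m ∨ m ∨ p))))
  Work inside:  (p ∨ u) ∨ ((u ∨ (u ∨ p)) ∨ (p ∨ u)) ∨ p
  Flatten:  p ∨ u ∨ u ∨ u ∨ p ∨ p ∨ u ∨ p
  Units out:  drop u (×4)
  Sort arguments:  p ∨ p ∨ p ∨ p
  Rebuild:  t(t(s(s(t(p), t(m), s(p, p, p)), m ∨ p ∨ t(p), s(p ∨ p ∨ p ∨ p, m ∨ m ∨ p ∨ p, m ∨ m ∨ p ∨ p))))
Right:  t(t(s(s(t(p), u ∨ t(m), s(p, p ∨ u, p) ∨ u), p ∨ t(p) ∨ (m ∨ u) ∨ u, s((p ∨ p ∨ p ∨ p) ∨ u, (((p ∨ u) ∨ (u ∨ u)) ∨ u) ∨ (m ∨ (p ∨ m)), p ∨ m ∨ p ∨ m))))
  Descend into:  (((p ∨ u) ∨ (u ∨ u)) ∨ u) ∨ (m ∨ (p ∨ m))
  Un-nest:  p ∨ u ∨ u ∨ u ∨ u ∨ m ∨ p ∨ m
  Units out:  drop u (×4)
  Sort:  m ∨ m ∨ p ∨ p
  Put back:  t(t(s(s(t(p), t(m), s(p, p, p)), m ∨ p ∨ t(p), s(p ∨ p ∨ p ∨ p, m ∨ m ∨ p ∨ p, m ∨ m ∨ p ∨ p))))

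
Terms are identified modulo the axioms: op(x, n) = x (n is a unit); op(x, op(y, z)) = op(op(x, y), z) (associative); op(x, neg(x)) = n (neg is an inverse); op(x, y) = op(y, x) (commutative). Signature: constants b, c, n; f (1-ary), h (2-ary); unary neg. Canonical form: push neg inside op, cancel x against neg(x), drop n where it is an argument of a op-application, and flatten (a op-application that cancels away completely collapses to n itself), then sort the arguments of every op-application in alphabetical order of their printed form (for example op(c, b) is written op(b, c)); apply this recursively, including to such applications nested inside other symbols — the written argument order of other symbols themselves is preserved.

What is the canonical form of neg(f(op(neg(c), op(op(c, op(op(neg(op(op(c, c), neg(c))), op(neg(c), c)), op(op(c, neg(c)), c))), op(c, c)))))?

Answer: neg(f(op(c, c)))

Derivation:
Push neg inside:  distribute neg over op and collapse double neg
Collect:  neg(f(op(c, c)))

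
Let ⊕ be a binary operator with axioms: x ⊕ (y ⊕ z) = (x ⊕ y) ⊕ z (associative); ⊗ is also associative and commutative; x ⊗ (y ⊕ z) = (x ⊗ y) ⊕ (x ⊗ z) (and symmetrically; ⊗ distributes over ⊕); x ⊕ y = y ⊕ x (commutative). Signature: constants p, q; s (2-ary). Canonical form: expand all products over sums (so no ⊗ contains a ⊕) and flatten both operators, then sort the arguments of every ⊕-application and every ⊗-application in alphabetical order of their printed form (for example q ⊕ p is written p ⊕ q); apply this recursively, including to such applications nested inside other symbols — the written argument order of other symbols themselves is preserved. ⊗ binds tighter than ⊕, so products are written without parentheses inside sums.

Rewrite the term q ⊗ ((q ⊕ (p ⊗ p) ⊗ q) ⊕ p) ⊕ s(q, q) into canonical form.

Expand products over sums:  q ⊗ q ⊕ p ⊗ p ⊗ q ⊗ q ⊕ p ⊗ q ⊕ s(q, q)
Sort arguments:  p ⊗ p ⊗ q ⊗ q ⊕ p ⊗ q ⊕ q ⊗ q ⊕ s(q, q)

Answer: p ⊗ p ⊗ q ⊗ q ⊕ p ⊗ q ⊕ q ⊗ q ⊕ s(q, q)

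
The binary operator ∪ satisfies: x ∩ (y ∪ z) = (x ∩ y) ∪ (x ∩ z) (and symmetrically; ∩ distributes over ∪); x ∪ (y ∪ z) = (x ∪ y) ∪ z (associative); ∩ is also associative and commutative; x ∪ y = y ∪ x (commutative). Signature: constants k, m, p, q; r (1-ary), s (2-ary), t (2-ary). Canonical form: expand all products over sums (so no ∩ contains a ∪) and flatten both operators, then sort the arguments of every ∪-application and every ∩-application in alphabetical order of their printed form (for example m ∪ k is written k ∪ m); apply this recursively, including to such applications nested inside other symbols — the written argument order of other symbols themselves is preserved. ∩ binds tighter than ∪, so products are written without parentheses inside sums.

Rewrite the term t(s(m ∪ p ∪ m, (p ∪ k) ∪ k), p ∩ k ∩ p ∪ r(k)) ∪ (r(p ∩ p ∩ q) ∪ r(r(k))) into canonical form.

Merge nested applications:  t(s(m ∪ m ∪ p, k ∪ k ∪ p), k ∩ p ∩ p ∪ r(k)) ∪ r(p ∩ p ∩ q) ∪ r(r(k))
Sort:  r(p ∩ p ∩ q) ∪ r(r(k)) ∪ t(s(m ∪ m ∪ p, k ∪ k ∪ p), k ∩ p ∩ p ∪ r(k))

Answer: r(p ∩ p ∩ q) ∪ r(r(k)) ∪ t(s(m ∪ m ∪ p, k ∪ k ∪ p), k ∩ p ∩ p ∪ r(k))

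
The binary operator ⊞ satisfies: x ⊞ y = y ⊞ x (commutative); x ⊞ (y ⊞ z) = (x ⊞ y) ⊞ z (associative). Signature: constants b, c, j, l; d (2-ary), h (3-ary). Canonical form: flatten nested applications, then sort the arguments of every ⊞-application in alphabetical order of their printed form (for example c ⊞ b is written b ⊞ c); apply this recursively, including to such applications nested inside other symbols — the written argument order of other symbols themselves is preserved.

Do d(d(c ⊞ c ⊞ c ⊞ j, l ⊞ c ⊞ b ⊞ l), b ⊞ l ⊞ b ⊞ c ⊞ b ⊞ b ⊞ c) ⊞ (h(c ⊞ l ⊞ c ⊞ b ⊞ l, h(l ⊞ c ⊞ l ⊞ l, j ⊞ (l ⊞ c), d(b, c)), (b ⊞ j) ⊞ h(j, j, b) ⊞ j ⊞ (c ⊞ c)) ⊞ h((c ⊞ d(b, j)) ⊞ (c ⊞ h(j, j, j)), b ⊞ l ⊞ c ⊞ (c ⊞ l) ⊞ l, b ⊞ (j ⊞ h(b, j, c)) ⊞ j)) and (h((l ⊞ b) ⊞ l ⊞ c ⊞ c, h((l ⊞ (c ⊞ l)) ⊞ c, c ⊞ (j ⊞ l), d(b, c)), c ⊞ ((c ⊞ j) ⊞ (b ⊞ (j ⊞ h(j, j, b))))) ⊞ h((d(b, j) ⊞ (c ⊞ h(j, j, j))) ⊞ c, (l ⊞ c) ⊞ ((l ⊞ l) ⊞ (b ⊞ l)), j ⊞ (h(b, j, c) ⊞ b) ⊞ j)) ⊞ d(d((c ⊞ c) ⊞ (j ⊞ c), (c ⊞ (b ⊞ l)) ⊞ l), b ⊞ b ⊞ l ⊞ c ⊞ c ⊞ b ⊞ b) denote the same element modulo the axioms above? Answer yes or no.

Left:  d(d(c ⊞ c ⊞ c ⊞ j, l ⊞ c ⊞ b ⊞ l), b ⊞ l ⊞ b ⊞ c ⊞ b ⊞ b ⊞ c) ⊞ (h(c ⊞ l ⊞ c ⊞ b ⊞ l, h(l ⊞ c ⊞ l ⊞ l, j ⊞ (l ⊞ c), d(b, c)), (b ⊞ j) ⊞ h(j, j, b) ⊞ j ⊞ (c ⊞ c)) ⊞ h((c ⊞ d(b, j)) ⊞ (c ⊞ h(j, j, j)), b ⊞ l ⊞ c ⊞ (c ⊞ l) ⊞ l, b ⊞ (j ⊞ h(b, j, c)) ⊞ j))
  Merge nested applications:  d(d(c ⊞ c ⊞ c ⊞ j, l ⊞ c ⊞ b ⊞ l), b ⊞ l ⊞ b ⊞ c ⊞ b ⊞ b ⊞ c) ⊞ h(c ⊞ l ⊞ c ⊞ b ⊞ l, h(l ⊞ c ⊞ l ⊞ l, j ⊞ (l ⊞ c), d(b, c)), (b ⊞ j) ⊞ h(j, j, b) ⊞ j ⊞ (c ⊞ c)) ⊞ h((c ⊞ d(b, j)) ⊞ (c ⊞ h(j, j, j)), b ⊞ l ⊞ c ⊞ (c ⊞ l) ⊞ l, b ⊞ (j ⊞ h(b, j, c)) ⊞ j)
  Canonicalize subterm:  d(d(c ⊞ c ⊞ c ⊞ j, l ⊞ c ⊞ b ⊞ l), b ⊞ l ⊞ b ⊞ c ⊞ b ⊞ b ⊞ c)  →  d(d(c ⊞ c ⊞ c ⊞ j, b ⊞ c ⊞ l ⊞ l), b ⊞ b ⊞ b ⊞ b ⊞ c ⊞ c ⊞ l)
  Inside:  h(c ⊞ l ⊞ c ⊞ b ⊞ l, h(l ⊞ c ⊞ l ⊞ l, j ⊞ (l ⊞ c), d(b, c)), (b ⊞ j) ⊞ h(j, j, b) ⊞ j ⊞ (c ⊞ c))  →  h(b ⊞ c ⊞ c ⊞ l ⊞ l, h(c ⊞ l ⊞ l ⊞ l, c ⊞ j ⊞ l, d(b, c)), b ⊞ c ⊞ c ⊞ h(j, j, b) ⊞ j ⊞ j)
  Simplify inside:  h((c ⊞ d(b, j)) ⊞ (c ⊞ h(j, j, j)), b ⊞ l ⊞ c ⊞ (c ⊞ l) ⊞ l, b ⊞ (j ⊞ h(b, j, c)) ⊞ j)  →  h(c ⊞ c ⊞ d(b, j) ⊞ h(j, j, j), b ⊞ c ⊞ c ⊞ l ⊞ l ⊞ l, b ⊞ h(b, j, c) ⊞ j ⊞ j)
  Order the arguments:  d(d(c ⊞ c ⊞ c ⊞ j, b ⊞ c ⊞ l ⊞ l), b ⊞ b ⊞ b ⊞ b ⊞ c ⊞ c ⊞ l) ⊞ h(b ⊞ c ⊞ c ⊞ l ⊞ l, h(c ⊞ l ⊞ l ⊞ l, c ⊞ j ⊞ l, d(b, c)), b ⊞ c ⊞ c ⊞ h(j, j, b) ⊞ j ⊞ j) ⊞ h(c ⊞ c ⊞ d(b, j) ⊞ h(j, j, j), b ⊞ c ⊞ c ⊞ l ⊞ l ⊞ l, b ⊞ h(b, j, c) ⊞ j ⊞ j)
Right:  (h((l ⊞ b) ⊞ l ⊞ c ⊞ c, h((l ⊞ (c ⊞ l)) ⊞ c, c ⊞ (j ⊞ l), d(b, c)), c ⊞ ((c ⊞ j) ⊞ (b ⊞ (j ⊞ h(j, j, b))))) ⊞ h((d(b, j) ⊞ (c ⊞ h(j, j, j))) ⊞ c, (l ⊞ c) ⊞ ((l ⊞ l) ⊞ (b ⊞ l)), j ⊞ (h(b, j, c) ⊞ b) ⊞ j)) ⊞ d(d((c ⊞ c) ⊞ (j ⊞ c), (c ⊞ (b ⊞ l)) ⊞ l), b ⊞ b ⊞ l ⊞ c ⊞ c ⊞ b ⊞ b)
  Flatten:  h((l ⊞ b) ⊞ l ⊞ c ⊞ c, h((l ⊞ (c ⊞ l)) ⊞ c, c ⊞ (j ⊞ l), d(b, c)), c ⊞ ((c ⊞ j) ⊞ (b ⊞ (j ⊞ h(j, j, b))))) ⊞ h((d(b, j) ⊞ (c ⊞ h(j, j, j))) ⊞ c, (l ⊞ c) ⊞ ((l ⊞ l) ⊞ (b ⊞ l)), j ⊞ (h(b, j, c) ⊞ b) ⊞ j) ⊞ d(d((c ⊞ c) ⊞ (j ⊞ c), (c ⊞ (b ⊞ l)) ⊞ l), b ⊞ b ⊞ l ⊞ c ⊞ c ⊞ b ⊞ b)
  Inside:  h((l ⊞ b) ⊞ l ⊞ c ⊞ c, h((l ⊞ (c ⊞ l)) ⊞ c, c ⊞ (j ⊞ l), d(b, c)), c ⊞ ((c ⊞ j) ⊞ (b ⊞ (j ⊞ h(j, j, b)))))  →  h(b ⊞ c ⊞ c ⊞ l ⊞ l, h(c ⊞ c ⊞ l ⊞ l, c ⊞ j ⊞ l, d(b, c)), b ⊞ c ⊞ c ⊞ h(j, j, b) ⊞ j ⊞ j)
  Simplify inside:  h((d(b, j) ⊞ (c ⊞ h(j, j, j))) ⊞ c, (l ⊞ c) ⊞ ((l ⊞ l) ⊞ (b ⊞ l)), j ⊞ (h(b, j, c) ⊞ b) ⊞ j)  →  h(c ⊞ c ⊞ d(b, j) ⊞ h(j, j, j), b ⊞ c ⊞ l ⊞ l ⊞ l ⊞ l, b ⊞ h(b, j, c) ⊞ j ⊞ j)
  Canonicalize subterm:  d(d((c ⊞ c) ⊞ (j ⊞ c), (c ⊞ (b ⊞ l)) ⊞ l), b ⊞ b ⊞ l ⊞ c ⊞ c ⊞ b ⊞ b)  →  d(d(c ⊞ c ⊞ c ⊞ j, b ⊞ c ⊞ l ⊞ l), b ⊞ b ⊞ b ⊞ b ⊞ c ⊞ c ⊞ l)
  Order the arguments:  d(d(c ⊞ c ⊞ c ⊞ j, b ⊞ c ⊞ l ⊞ l), b ⊞ b ⊞ b ⊞ b ⊞ c ⊞ c ⊞ l) ⊞ h(b ⊞ c ⊞ c ⊞ l ⊞ l, h(c ⊞ c ⊞ l ⊞ l, c ⊞ j ⊞ l, d(b, c)), b ⊞ c ⊞ c ⊞ h(j, j, b) ⊞ j ⊞ j) ⊞ h(c ⊞ c ⊞ d(b, j) ⊞ h(j, j, j), b ⊞ c ⊞ l ⊞ l ⊞ l ⊞ l, b ⊞ h(b, j, c) ⊞ j ⊞ j)

Answer: no — d(d(c ⊞ c ⊞ c ⊞ j, b ⊞ c ⊞ l ⊞ l), b ⊞ b ⊞ b ⊞ b ⊞ c ⊞ c ⊞ l) ⊞ h(b ⊞ c ⊞ c ⊞ l ⊞ l, h(c ⊞ l ⊞ l ⊞ l, c ⊞ j ⊞ l, d(b, c)), b ⊞ c ⊞ c ⊞ h(j, j, b) ⊞ j ⊞ j) ⊞ h(c ⊞ c ⊞ d(b, j) ⊞ h(j, j, j), b ⊞ c ⊞ c ⊞ l ⊞ l ⊞ l, b ⊞ h(b, j, c) ⊞ j ⊞ j) vs d(d(c ⊞ c ⊞ c ⊞ j, b ⊞ c ⊞ l ⊞ l), b ⊞ b ⊞ b ⊞ b ⊞ c ⊞ c ⊞ l) ⊞ h(b ⊞ c ⊞ c ⊞ l ⊞ l, h(c ⊞ c ⊞ l ⊞ l, c ⊞ j ⊞ l, d(b, c)), b ⊞ c ⊞ c ⊞ h(j, j, b) ⊞ j ⊞ j) ⊞ h(c ⊞ c ⊞ d(b, j) ⊞ h(j, j, j), b ⊞ c ⊞ l ⊞ l ⊞ l ⊞ l, b ⊞ h(b, j, c) ⊞ j ⊞ j)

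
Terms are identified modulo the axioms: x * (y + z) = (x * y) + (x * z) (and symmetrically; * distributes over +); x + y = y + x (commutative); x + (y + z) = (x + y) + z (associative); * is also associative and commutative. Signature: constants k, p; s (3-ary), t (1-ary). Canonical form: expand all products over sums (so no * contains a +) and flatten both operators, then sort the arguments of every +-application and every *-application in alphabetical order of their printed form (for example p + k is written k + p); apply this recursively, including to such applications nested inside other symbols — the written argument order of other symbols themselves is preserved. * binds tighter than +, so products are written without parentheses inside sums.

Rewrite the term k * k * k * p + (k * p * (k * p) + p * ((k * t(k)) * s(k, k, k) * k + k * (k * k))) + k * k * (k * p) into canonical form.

Expand:  k * k * k * p + k * k * p * p + k * k * p * s(k, k, k) * t(k) + k * k * k * p + k * k * k * p
Sort:  k * k * k * p + k * k * k * p + k * k * k * p + k * k * p * p + k * k * p * s(k, k, k) * t(k)

Answer: k * k * k * p + k * k * k * p + k * k * k * p + k * k * p * p + k * k * p * s(k, k, k) * t(k)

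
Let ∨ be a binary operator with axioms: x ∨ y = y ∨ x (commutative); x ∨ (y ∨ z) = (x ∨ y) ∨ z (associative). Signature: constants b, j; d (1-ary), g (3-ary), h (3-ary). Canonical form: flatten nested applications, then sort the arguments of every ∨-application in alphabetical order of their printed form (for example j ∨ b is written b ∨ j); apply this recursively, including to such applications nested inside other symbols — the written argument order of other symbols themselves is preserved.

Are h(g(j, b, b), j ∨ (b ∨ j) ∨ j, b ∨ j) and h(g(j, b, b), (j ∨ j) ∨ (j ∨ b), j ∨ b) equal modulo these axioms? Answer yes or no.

Answer: yes — both canonical forms are h(g(j, b, b), b ∨ j ∨ j ∨ j, b ∨ j)

Derivation:
Left:  h(g(j, b, b), j ∨ (b ∨ j) ∨ j, b ∨ j)
  Descend into:  j ∨ (b ∨ j) ∨ j
  Flatten:  j ∨ b ∨ j ∨ j
  Sort arguments:  b ∨ j ∨ j ∨ j
  Rebuild:  h(g(j, b, b), b ∨ j ∨ j ∨ j, b ∨ j)
Right:  h(g(j, b, b), (j ∨ j) ∨ (j ∨ b), j ∨ b)
  Descend into:  (j ∨ j) ∨ (j ∨ b)
  Flatten:  j ∨ j ∨ j ∨ b
  Order the arguments:  b ∨ j ∨ j ∨ j
  Rebuild:  h(g(j, b, b), b ∨ j ∨ j ∨ j, b ∨ j)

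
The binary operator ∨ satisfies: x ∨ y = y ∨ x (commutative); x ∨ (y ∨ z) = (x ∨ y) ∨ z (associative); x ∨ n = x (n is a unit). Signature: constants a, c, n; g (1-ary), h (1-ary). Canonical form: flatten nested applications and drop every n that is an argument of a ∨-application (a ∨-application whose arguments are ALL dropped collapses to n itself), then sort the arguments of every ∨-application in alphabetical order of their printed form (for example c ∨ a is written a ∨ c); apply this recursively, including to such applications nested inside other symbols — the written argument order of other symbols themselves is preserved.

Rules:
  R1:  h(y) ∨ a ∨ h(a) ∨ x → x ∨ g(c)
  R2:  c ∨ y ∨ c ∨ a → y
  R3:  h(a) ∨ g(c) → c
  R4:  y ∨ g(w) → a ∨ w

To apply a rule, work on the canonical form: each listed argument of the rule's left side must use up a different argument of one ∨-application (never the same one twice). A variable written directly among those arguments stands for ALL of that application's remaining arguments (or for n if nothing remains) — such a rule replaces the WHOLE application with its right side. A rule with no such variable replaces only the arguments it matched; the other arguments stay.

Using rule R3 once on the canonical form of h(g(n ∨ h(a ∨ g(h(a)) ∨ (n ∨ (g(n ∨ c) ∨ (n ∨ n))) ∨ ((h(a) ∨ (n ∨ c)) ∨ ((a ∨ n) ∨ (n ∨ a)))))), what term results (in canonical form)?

Canonical form:  h(g(h(a ∨ a ∨ a ∨ c ∨ g(c) ∨ g(h(a)) ∨ h(a))))
Match R3:  consume g(c), h(a)
New term:  h(g(h(a ∨ a ∨ a ∨ c ∨ c ∨ g(h(a)))))

Answer: h(g(h(a ∨ a ∨ a ∨ c ∨ c ∨ g(h(a)))))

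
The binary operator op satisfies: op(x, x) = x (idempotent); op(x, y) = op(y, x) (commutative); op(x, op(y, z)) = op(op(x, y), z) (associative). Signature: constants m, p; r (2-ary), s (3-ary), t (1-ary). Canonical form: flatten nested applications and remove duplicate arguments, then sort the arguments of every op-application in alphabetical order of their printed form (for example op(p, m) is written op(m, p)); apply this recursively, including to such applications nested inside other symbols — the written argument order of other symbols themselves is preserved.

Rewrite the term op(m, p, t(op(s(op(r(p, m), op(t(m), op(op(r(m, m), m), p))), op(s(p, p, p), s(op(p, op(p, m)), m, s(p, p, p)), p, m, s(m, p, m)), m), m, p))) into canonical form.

Answer: op(m, p, t(op(m, p, s(op(m, p, r(m, m), r(p, m), t(m)), op(m, p, s(m, p, m), s(op(m, p), m, s(p, p, p)), s(p, p, p)), m))))

Derivation:
Inside:  t(op(s(op(r(p, m), op(t(m), op(op(r(m, m), m), p))), op(s(p, p, p), s(op(p, op(p, m)), m, s(p, p, p)), p, m, s(m, p, m)), m), m, p))  →  t(op(m, p, s(op(m, p, r(m, m), r(p, m), t(m)), op(m, p, s(m, p, m), s(op(m, p), m, s(p, p, p)), s(p, p, p)), m)))
Sort:  op(m, p, t(op(m, p, s(op(m, p, r(m, m), r(p, m), t(m)), op(m, p, s(m, p, m), s(op(m, p), m, s(p, p, p)), s(p, p, p)), m))))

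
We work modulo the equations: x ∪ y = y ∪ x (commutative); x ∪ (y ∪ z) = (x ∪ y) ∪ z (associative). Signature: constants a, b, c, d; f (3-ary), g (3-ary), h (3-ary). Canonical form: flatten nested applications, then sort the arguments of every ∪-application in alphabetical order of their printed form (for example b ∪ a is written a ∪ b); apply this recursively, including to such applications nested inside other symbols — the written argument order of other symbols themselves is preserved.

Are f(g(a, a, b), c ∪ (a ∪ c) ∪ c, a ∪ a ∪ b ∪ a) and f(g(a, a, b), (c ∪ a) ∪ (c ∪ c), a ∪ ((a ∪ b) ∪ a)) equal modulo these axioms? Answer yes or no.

Answer: yes — both canonical forms are f(g(a, a, b), a ∪ c ∪ c ∪ c, a ∪ a ∪ a ∪ b)

Derivation:
Left:  f(g(a, a, b), c ∪ (a ∪ c) ∪ c, a ∪ a ∪ b ∪ a)
  Focus inside:  c ∪ (a ∪ c) ∪ c
  Un-nest:  c ∪ a ∪ c ∪ c
  Sort arguments:  a ∪ c ∪ c ∪ c
  Reassemble:  f(g(a, a, b), a ∪ c ∪ c ∪ c, a ∪ a ∪ a ∪ b)
Right:  f(g(a, a, b), (c ∪ a) ∪ (c ∪ c), a ∪ ((a ∪ b) ∪ a))
  Work inside:  a ∪ ((a ∪ b) ∪ a)
  Merge nested applications:  a ∪ a ∪ b ∪ a
  Sort:  a ∪ a ∪ a ∪ b
  Rebuild:  f(g(a, a, b), a ∪ c ∪ c ∪ c, a ∪ a ∪ a ∪ b)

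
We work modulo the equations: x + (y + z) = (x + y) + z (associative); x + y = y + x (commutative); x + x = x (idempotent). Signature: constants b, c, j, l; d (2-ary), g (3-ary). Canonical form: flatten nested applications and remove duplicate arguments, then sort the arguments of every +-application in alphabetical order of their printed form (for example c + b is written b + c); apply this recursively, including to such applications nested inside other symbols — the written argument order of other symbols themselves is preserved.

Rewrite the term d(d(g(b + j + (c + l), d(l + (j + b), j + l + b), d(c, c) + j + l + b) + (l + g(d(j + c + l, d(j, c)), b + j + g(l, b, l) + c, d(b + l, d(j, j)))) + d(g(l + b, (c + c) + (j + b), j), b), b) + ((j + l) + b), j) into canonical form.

Work inside:  d(g(b + j + (c + l), d(l + (j + b), j + l + b), d(c, c) + j + l + b) + (l + g(d(j + c + l, d(j, c)), b + j + g(l, b, l) + c, d(b + l, d(j, j)))) + d(g(l + b, (c + c) + (j + b), j), b), b) + ((j + l) + b)
Merge nested applications:  d(g(b + j + (c + l), d(l + (j + b), j + l + b), d(c, c) + j + l + b) + (l + g(d(j + c + l, d(j, c)), b + j + g(l, b, l) + c, d(b + l, d(j, j)))) + d(g(l + b, (c + c) + (j + b), j), b), b) + j + l + b
Simplify inside:  d(g(b + j + (c + l), d(l + (j + b), j + l + b), d(c, c) + j + l + b) + (l + g(d(j + c + l, d(j, c)), b + j + g(l, b, l) + c, d(b + l, d(j, j)))) + d(g(l + b, (c + c) + (j + b), j), b), b)  →  d(d(g(b + l, b + c + j, j), b) + g(b + c + j + l, d(b + j + l, b + j + l), b + d(c, c) + j + l) + g(d(c + j + l, d(j, c)), b + c + g(l, b, l) + j, d(b + l, d(j, j))) + l, b)
Sort arguments:  b + d(d(g(b + l, b + c + j, j), b) + g(b + c + j + l, d(b + j + l, b + j + l), b + d(c, c) + j + l) + g(d(c + j + l, d(j, c)), b + c + g(l, b, l) + j, d(b + l, d(j, j))) + l, b) + j + l
Put back:  d(b + d(d(g(b + l, b + c + j, j), b) + g(b + c + j + l, d(b + j + l, b + j + l), b + d(c, c) + j + l) + g(d(c + j + l, d(j, c)), b + c + g(l, b, l) + j, d(b + l, d(j, j))) + l, b) + j + l, j)

Answer: d(b + d(d(g(b + l, b + c + j, j), b) + g(b + c + j + l, d(b + j + l, b + j + l), b + d(c, c) + j + l) + g(d(c + j + l, d(j, c)), b + c + g(l, b, l) + j, d(b + l, d(j, j))) + l, b) + j + l, j)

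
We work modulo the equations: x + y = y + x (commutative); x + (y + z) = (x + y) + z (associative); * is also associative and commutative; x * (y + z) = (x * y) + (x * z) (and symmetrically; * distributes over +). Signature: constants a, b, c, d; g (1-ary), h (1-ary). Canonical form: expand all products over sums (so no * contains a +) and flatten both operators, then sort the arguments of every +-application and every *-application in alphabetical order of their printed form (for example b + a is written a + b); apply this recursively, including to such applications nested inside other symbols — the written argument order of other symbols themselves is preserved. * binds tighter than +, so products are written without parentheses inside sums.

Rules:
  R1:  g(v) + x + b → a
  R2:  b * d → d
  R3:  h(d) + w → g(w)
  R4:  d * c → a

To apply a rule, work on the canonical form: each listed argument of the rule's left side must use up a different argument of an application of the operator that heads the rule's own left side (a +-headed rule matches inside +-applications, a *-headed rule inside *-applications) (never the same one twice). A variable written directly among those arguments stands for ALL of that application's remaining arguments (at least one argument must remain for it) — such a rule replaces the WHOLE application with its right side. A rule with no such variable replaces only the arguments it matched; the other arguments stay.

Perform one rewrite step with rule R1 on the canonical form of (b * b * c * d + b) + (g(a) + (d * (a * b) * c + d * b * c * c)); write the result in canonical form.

Canonical form:  a * b * c * d + b + b * b * c * d + b * c * c * d + g(a)
R1 matches:  uses b, g(a);  v := a, x := a * b * c * d + b * b * c * d + b * c * c * d
The extension variable absorbs all remaining arguments, so the whole application is rewritten.
Result:  a

Answer: a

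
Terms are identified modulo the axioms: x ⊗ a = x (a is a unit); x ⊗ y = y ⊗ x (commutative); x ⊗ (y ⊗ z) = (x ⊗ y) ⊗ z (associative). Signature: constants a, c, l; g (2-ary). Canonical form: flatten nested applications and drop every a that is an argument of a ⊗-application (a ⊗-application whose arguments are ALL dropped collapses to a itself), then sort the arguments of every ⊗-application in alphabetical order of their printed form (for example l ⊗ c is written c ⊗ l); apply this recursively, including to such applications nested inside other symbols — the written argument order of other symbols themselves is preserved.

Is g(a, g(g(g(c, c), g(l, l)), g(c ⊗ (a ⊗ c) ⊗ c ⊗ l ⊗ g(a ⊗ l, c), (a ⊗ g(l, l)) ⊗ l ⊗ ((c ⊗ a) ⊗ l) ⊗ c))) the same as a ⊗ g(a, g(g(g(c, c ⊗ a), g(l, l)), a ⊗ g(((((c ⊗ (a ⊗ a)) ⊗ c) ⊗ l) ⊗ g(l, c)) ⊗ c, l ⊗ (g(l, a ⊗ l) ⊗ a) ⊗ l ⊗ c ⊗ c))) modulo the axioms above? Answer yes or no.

Left:  g(a, g(g(g(c, c), g(l, l)), g(c ⊗ (a ⊗ c) ⊗ c ⊗ l ⊗ g(a ⊗ l, c), (a ⊗ g(l, l)) ⊗ l ⊗ ((c ⊗ a) ⊗ l) ⊗ c)))
  Descend into:  (a ⊗ g(l, l)) ⊗ l ⊗ ((c ⊗ a) ⊗ l) ⊗ c
  Merge nested applications:  a ⊗ g(l, l) ⊗ l ⊗ c ⊗ a ⊗ l ⊗ c
  Unit:  drop a (×2)
  Sort arguments:  c ⊗ c ⊗ g(l, l) ⊗ l ⊗ l
  Reassemble:  g(a, g(g(g(c, c), g(l, l)), g(c ⊗ c ⊗ c ⊗ g(l, c) ⊗ l, c ⊗ c ⊗ g(l, l) ⊗ l ⊗ l)))
Right:  a ⊗ g(a, g(g(g(c, c ⊗ a), g(l, l)), a ⊗ g(((((c ⊗ (a ⊗ a)) ⊗ c) ⊗ l) ⊗ g(l, c)) ⊗ c, l ⊗ (g(l, a ⊗ l) ⊗ a) ⊗ l ⊗ c ⊗ c)))
  Canonicalize subterm:  g(a, g(g(g(c, c ⊗ a), g(l, l)), a ⊗ g(((((c ⊗ (a ⊗ a)) ⊗ c) ⊗ l) ⊗ g(l, c)) ⊗ c, l ⊗ (g(l, a ⊗ l) ⊗ a) ⊗ l ⊗ c ⊗ c)))  →  g(a, g(g(g(c, c), g(l, l)), g(c ⊗ c ⊗ c ⊗ g(l, c) ⊗ l, c ⊗ c ⊗ g(l, l) ⊗ l ⊗ l)))
  Units out:  drop a
  Sort:  g(a, g(g(g(c, c), g(l, l)), g(c ⊗ c ⊗ c ⊗ g(l, c) ⊗ l, c ⊗ c ⊗ g(l, l) ⊗ l ⊗ l)))

Answer: yes — both canonical forms are g(a, g(g(g(c, c), g(l, l)), g(c ⊗ c ⊗ c ⊗ g(l, c) ⊗ l, c ⊗ c ⊗ g(l, l) ⊗ l ⊗ l)))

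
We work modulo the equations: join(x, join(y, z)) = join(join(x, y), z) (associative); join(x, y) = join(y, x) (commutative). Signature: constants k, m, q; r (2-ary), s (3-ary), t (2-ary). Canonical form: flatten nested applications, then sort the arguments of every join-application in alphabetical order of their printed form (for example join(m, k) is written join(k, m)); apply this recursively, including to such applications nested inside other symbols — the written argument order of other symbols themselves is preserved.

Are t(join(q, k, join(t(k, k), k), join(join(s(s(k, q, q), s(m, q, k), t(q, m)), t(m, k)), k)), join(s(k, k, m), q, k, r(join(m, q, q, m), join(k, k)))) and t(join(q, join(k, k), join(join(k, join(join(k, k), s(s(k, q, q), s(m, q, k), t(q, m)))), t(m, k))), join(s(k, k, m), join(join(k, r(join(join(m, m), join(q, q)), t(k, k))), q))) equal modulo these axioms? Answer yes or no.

Left:  t(join(q, k, join(t(k, k), k), join(join(s(s(k, q, q), s(m, q, k), t(q, m)), t(m, k)), k)), join(s(k, k, m), q, k, r(join(m, q, q, m), join(k, k))))
  Focus inside:  join(q, k, join(t(k, k), k), join(join(s(s(k, q, q), s(m, q, k), t(q, m)), t(m, k)), k))
  Un-nest:  join(q, k, t(k, k), k, s(s(k, q, q), s(m, q, k), t(q, m)), t(m, k), k)
  Order the arguments:  join(k, k, k, q, s(s(k, q, q), s(m, q, k), t(q, m)), t(k, k), t(m, k))
  Put back:  t(join(k, k, k, q, s(s(k, q, q), s(m, q, k), t(q, m)), t(k, k), t(m, k)), join(k, q, r(join(m, m, q, q), join(k, k)), s(k, k, m)))
Right:  t(join(q, join(k, k), join(join(k, join(join(k, k), s(s(k, q, q), s(m, q, k), t(q, m)))), t(m, k))), join(s(k, k, m), join(join(k, r(join(join(m, m), join(q, q)), t(k, k))), q)))
  Focus inside:  join(q, join(k, k), join(join(k, join(join(k, k), s(s(k, q, q), s(m, q, k), t(q, m)))), t(m, k)))
  Merge nested applications:  join(q, k, k, k, k, k, s(s(k, q, q), s(m, q, k), t(q, m)), t(m, k))
  Order the arguments:  join(k, k, k, k, k, q, s(s(k, q, q), s(m, q, k), t(q, m)), t(m, k))
  Reassemble:  t(join(k, k, k, k, k, q, s(s(k, q, q), s(m, q, k), t(q, m)), t(m, k)), join(k, q, r(join(m, m, q, q), t(k, k)), s(k, k, m)))

Answer: no — t(join(k, k, k, q, s(s(k, q, q), s(m, q, k), t(q, m)), t(k, k), t(m, k)), join(k, q, r(join(m, m, q, q), join(k, k)), s(k, k, m))) vs t(join(k, k, k, k, k, q, s(s(k, q, q), s(m, q, k), t(q, m)), t(m, k)), join(k, q, r(join(m, m, q, q), t(k, k)), s(k, k, m)))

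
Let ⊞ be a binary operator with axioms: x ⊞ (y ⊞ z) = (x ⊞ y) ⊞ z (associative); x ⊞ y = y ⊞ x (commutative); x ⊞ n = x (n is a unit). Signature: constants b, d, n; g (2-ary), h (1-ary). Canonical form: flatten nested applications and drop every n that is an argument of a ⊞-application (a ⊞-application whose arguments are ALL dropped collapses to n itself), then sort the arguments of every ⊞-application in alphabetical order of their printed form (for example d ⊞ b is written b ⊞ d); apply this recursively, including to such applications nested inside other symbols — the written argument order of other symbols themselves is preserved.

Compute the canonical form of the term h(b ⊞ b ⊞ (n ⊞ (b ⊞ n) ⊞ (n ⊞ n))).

Answer: h(b ⊞ b ⊞ b)

Derivation:
Descend into:  b ⊞ b ⊞ (n ⊞ (b ⊞ n) ⊞ (n ⊞ n))
Merge nested applications:  b ⊞ b ⊞ n ⊞ b ⊞ n ⊞ n ⊞ n
Units out:  drop n (×4)
Order the arguments:  b ⊞ b ⊞ b
Put back:  h(b ⊞ b ⊞ b)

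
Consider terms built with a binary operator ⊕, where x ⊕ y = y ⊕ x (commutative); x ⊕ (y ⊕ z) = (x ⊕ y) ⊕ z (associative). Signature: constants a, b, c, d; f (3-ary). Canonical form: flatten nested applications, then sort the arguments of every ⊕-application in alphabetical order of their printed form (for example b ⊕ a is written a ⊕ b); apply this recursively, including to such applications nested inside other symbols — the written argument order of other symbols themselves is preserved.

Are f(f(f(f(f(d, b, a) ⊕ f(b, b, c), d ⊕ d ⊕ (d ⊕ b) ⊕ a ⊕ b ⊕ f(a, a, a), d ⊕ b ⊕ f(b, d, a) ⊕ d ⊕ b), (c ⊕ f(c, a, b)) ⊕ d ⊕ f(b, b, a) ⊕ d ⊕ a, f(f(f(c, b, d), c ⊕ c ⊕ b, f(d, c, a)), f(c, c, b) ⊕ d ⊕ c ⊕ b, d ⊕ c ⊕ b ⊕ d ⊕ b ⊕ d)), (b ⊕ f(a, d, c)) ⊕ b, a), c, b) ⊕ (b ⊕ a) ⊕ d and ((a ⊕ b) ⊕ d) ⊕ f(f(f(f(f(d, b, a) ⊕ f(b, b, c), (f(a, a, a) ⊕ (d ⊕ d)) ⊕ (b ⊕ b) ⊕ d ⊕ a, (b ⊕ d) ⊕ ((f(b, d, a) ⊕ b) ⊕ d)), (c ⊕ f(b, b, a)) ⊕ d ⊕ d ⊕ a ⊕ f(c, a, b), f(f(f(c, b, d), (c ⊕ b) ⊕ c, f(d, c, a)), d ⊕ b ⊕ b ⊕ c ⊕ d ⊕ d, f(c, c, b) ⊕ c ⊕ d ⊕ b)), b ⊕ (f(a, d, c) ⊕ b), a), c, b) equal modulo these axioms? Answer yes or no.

Left:  f(f(f(f(f(d, b, a) ⊕ f(b, b, c), d ⊕ d ⊕ (d ⊕ b) ⊕ a ⊕ b ⊕ f(a, a, a), d ⊕ b ⊕ f(b, d, a) ⊕ d ⊕ b), (c ⊕ f(c, a, b)) ⊕ d ⊕ f(b, b, a) ⊕ d ⊕ a, f(f(f(c, b, d), c ⊕ c ⊕ b, f(d, c, a)), f(c, c, b) ⊕ d ⊕ c ⊕ b, d ⊕ c ⊕ b ⊕ d ⊕ b ⊕ d)), (b ⊕ f(a, d, c)) ⊕ b, a), c, b) ⊕ (b ⊕ a) ⊕ d
  Merge nested applications:  f(f(f(f(f(d, b, a) ⊕ f(b, b, c), d ⊕ d ⊕ (d ⊕ b) ⊕ a ⊕ b ⊕ f(a, a, a), d ⊕ b ⊕ f(b, d, a) ⊕ d ⊕ b), (c ⊕ f(c, a, b)) ⊕ d ⊕ f(b, b, a) ⊕ d ⊕ a, f(f(f(c, b, d), c ⊕ c ⊕ b, f(d, c, a)), f(c, c, b) ⊕ d ⊕ c ⊕ b, d ⊕ c ⊕ b ⊕ d ⊕ b ⊕ d)), (b ⊕ f(a, d, c)) ⊕ b, a), c, b) ⊕ b ⊕ a ⊕ d
  Simplify inside:  f(f(f(f(f(d, b, a) ⊕ f(b, b, c), d ⊕ d ⊕ (d ⊕ b) ⊕ a ⊕ b ⊕ f(a, a, a), d ⊕ b ⊕ f(b, d, a) ⊕ d ⊕ b), (c ⊕ f(c, a, b)) ⊕ d ⊕ f(b, b, a) ⊕ d ⊕ a, f(f(f(c, b, d), c ⊕ c ⊕ b, f(d, c, a)), f(c, c, b) ⊕ d ⊕ c ⊕ b, d ⊕ c ⊕ b ⊕ d ⊕ b ⊕ d)), (b ⊕ f(a, d, c)) ⊕ b, a), c, b)  →  f(f(f(f(f(b, b, c) ⊕ f(d, b, a), a ⊕ b ⊕ b ⊕ d ⊕ d ⊕ d ⊕ f(a, a, a), b ⊕ b ⊕ d ⊕ d ⊕ f(b, d, a)), a ⊕ c ⊕ d ⊕ d ⊕ f(b, b, a) ⊕ f(c, a, b), f(f(f(c, b, d), b ⊕ c ⊕ c, f(d, c, a)), b ⊕ c ⊕ d ⊕ f(c, c, b), b ⊕ b ⊕ c ⊕ d ⊕ d ⊕ d)), b ⊕ b ⊕ f(a, d, c), a), c, b)
  Sort arguments:  a ⊕ b ⊕ d ⊕ f(f(f(f(f(b, b, c) ⊕ f(d, b, a), a ⊕ b ⊕ b ⊕ d ⊕ d ⊕ d ⊕ f(a, a, a), b ⊕ b ⊕ d ⊕ d ⊕ f(b, d, a)), a ⊕ c ⊕ d ⊕ d ⊕ f(b, b, a) ⊕ f(c, a, b), f(f(f(c, b, d), b ⊕ c ⊕ c, f(d, c, a)), b ⊕ c ⊕ d ⊕ f(c, c, b), b ⊕ b ⊕ c ⊕ d ⊕ d ⊕ d)), b ⊕ b ⊕ f(a, d, c), a), c, b)
Right:  ((a ⊕ b) ⊕ d) ⊕ f(f(f(f(f(d, b, a) ⊕ f(b, b, c), (f(a, a, a) ⊕ (d ⊕ d)) ⊕ (b ⊕ b) ⊕ d ⊕ a, (b ⊕ d) ⊕ ((f(b, d, a) ⊕ b) ⊕ d)), (c ⊕ f(b, b, a)) ⊕ d ⊕ d ⊕ a ⊕ f(c, a, b), f(f(f(c, b, d), (c ⊕ b) ⊕ c, f(d, c, a)), d ⊕ b ⊕ b ⊕ c ⊕ d ⊕ d, f(c, c, b) ⊕ c ⊕ d ⊕ b)), b ⊕ (f(a, d, c) ⊕ b), a), c, b)
  Merge nested applications:  a ⊕ b ⊕ d ⊕ f(f(f(f(f(d, b, a) ⊕ f(b, b, c), (f(a, a, a) ⊕ (d ⊕ d)) ⊕ (b ⊕ b) ⊕ d ⊕ a, (b ⊕ d) ⊕ ((f(b, d, a) ⊕ b) ⊕ d)), (c ⊕ f(b, b, a)) ⊕ d ⊕ d ⊕ a ⊕ f(c, a, b), f(f(f(c, b, d), (c ⊕ b) ⊕ c, f(d, c, a)), d ⊕ b ⊕ b ⊕ c ⊕ d ⊕ d, f(c, c, b) ⊕ c ⊕ d ⊕ b)), b ⊕ (f(a, d, c) ⊕ b), a), c, b)
  Simplify inside:  f(f(f(f(f(d, b, a) ⊕ f(b, b, c), (f(a, a, a) ⊕ (d ⊕ d)) ⊕ (b ⊕ b) ⊕ d ⊕ a, (b ⊕ d) ⊕ ((f(b, d, a) ⊕ b) ⊕ d)), (c ⊕ f(b, b, a)) ⊕ d ⊕ d ⊕ a ⊕ f(c, a, b), f(f(f(c, b, d), (c ⊕ b) ⊕ c, f(d, c, a)), d ⊕ b ⊕ b ⊕ c ⊕ d ⊕ d, f(c, c, b) ⊕ c ⊕ d ⊕ b)), b ⊕ (f(a, d, c) ⊕ b), a), c, b)  →  f(f(f(f(f(b, b, c) ⊕ f(d, b, a), a ⊕ b ⊕ b ⊕ d ⊕ d ⊕ d ⊕ f(a, a, a), b ⊕ b ⊕ d ⊕ d ⊕ f(b, d, a)), a ⊕ c ⊕ d ⊕ d ⊕ f(b, b, a) ⊕ f(c, a, b), f(f(f(c, b, d), b ⊕ c ⊕ c, f(d, c, a)), b ⊕ b ⊕ c ⊕ d ⊕ d ⊕ d, b ⊕ c ⊕ d ⊕ f(c, c, b))), b ⊕ b ⊕ f(a, d, c), a), c, b)
  Sort:  a ⊕ b ⊕ d ⊕ f(f(f(f(f(b, b, c) ⊕ f(d, b, a), a ⊕ b ⊕ b ⊕ d ⊕ d ⊕ d ⊕ f(a, a, a), b ⊕ b ⊕ d ⊕ d ⊕ f(b, d, a)), a ⊕ c ⊕ d ⊕ d ⊕ f(b, b, a) ⊕ f(c, a, b), f(f(f(c, b, d), b ⊕ c ⊕ c, f(d, c, a)), b ⊕ b ⊕ c ⊕ d ⊕ d ⊕ d, b ⊕ c ⊕ d ⊕ f(c, c, b))), b ⊕ b ⊕ f(a, d, c), a), c, b)

Answer: no — a ⊕ b ⊕ d ⊕ f(f(f(f(f(b, b, c) ⊕ f(d, b, a), a ⊕ b ⊕ b ⊕ d ⊕ d ⊕ d ⊕ f(a, a, a), b ⊕ b ⊕ d ⊕ d ⊕ f(b, d, a)), a ⊕ c ⊕ d ⊕ d ⊕ f(b, b, a) ⊕ f(c, a, b), f(f(f(c, b, d), b ⊕ c ⊕ c, f(d, c, a)), b ⊕ c ⊕ d ⊕ f(c, c, b), b ⊕ b ⊕ c ⊕ d ⊕ d ⊕ d)), b ⊕ b ⊕ f(a, d, c), a), c, b) vs a ⊕ b ⊕ d ⊕ f(f(f(f(f(b, b, c) ⊕ f(d, b, a), a ⊕ b ⊕ b ⊕ d ⊕ d ⊕ d ⊕ f(a, a, a), b ⊕ b ⊕ d ⊕ d ⊕ f(b, d, a)), a ⊕ c ⊕ d ⊕ d ⊕ f(b, b, a) ⊕ f(c, a, b), f(f(f(c, b, d), b ⊕ c ⊕ c, f(d, c, a)), b ⊕ b ⊕ c ⊕ d ⊕ d ⊕ d, b ⊕ c ⊕ d ⊕ f(c, c, b))), b ⊕ b ⊕ f(a, d, c), a), c, b)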